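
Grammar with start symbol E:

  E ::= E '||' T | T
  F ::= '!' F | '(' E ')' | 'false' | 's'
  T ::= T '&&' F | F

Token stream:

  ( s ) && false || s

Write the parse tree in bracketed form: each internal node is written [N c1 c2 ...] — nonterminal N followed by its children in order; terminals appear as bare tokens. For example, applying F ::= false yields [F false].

[E [E [T [T [F ( [E [T [F s]]] )]] && [F false]]] || [T [F s]]]

E
E || T
T || T
T && F || T
F && F || T
( E ) && F || T
( T ) && F || T
( F ) && F || T
( s ) && F || T
( s ) && false || T
( s ) && false || F
( s ) && false || s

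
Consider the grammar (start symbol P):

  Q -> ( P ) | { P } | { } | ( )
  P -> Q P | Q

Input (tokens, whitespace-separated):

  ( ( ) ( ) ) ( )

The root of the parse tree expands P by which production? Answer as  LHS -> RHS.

P -> Q P

[P [Q ( [P [Q ( )] [P [Q ( )]]] )] [P [Q ( )]]]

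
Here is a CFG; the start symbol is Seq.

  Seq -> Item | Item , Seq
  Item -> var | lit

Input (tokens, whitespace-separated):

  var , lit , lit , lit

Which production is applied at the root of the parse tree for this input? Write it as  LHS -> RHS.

[Seq [Item var] , [Seq [Item lit] , [Seq [Item lit] , [Seq [Item lit]]]]]

Seq -> Item , Seq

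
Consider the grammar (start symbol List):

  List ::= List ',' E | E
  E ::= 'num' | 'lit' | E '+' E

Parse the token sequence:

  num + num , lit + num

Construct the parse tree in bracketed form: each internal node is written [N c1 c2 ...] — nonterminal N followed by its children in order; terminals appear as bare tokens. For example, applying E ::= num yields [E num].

[List [List [E [E num] + [E num]]] , [E [E lit] + [E num]]]

List
List , E
E , E
E + E , E
num + E , E
num + num , E
num + num , E + E
num + num , lit + E
num + num , lit + num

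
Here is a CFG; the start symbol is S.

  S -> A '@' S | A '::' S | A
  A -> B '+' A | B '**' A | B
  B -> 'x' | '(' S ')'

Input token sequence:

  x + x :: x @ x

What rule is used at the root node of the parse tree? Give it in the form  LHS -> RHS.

[S [A [B x] + [A [B x]]] :: [S [A [B x]] @ [S [A [B x]]]]]

S -> A '::' S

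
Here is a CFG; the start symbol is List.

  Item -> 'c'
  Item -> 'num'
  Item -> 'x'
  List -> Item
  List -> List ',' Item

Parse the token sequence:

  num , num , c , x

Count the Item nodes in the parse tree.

[List [List [List [List [Item num]] , [Item num]] , [Item c]] , [Item x]]

4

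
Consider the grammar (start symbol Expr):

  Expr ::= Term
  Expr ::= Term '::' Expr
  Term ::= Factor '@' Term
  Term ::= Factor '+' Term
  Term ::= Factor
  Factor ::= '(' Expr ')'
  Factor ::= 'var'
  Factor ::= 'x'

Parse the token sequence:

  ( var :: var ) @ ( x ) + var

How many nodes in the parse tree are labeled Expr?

[Expr [Term [Factor ( [Expr [Term [Factor var]] :: [Expr [Term [Factor var]]]] )] @ [Term [Factor ( [Expr [Term [Factor x]]] )] + [Term [Factor var]]]]]

4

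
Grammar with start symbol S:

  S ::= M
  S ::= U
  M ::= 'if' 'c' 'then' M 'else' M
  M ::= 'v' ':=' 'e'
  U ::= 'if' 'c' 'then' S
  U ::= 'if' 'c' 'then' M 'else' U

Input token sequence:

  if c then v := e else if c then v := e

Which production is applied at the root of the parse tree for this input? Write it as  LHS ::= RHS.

S ::= U

[S [U if c then [M v := e] else [U if c then [S [M v := e]]]]]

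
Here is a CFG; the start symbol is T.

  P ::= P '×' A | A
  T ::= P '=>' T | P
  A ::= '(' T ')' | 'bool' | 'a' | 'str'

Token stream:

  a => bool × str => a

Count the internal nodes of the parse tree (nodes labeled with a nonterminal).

[T [P [A a]] => [T [P [P [A bool]] × [A str]] => [T [P [A a]]]]]

11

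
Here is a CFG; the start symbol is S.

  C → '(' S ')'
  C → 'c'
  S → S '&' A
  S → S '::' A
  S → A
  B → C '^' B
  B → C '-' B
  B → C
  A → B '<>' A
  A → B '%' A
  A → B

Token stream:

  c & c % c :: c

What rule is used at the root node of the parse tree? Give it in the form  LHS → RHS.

S → S '::' A

[S [S [S [A [B [C c]]]] & [A [B [C c]] % [A [B [C c]]]]] :: [A [B [C c]]]]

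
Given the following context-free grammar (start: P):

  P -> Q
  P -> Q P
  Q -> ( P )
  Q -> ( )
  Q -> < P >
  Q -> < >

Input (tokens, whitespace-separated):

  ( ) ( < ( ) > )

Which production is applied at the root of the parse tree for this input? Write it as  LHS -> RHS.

[P [Q ( )] [P [Q ( [P [Q < [P [Q ( )]] >]] )]]]

P -> Q P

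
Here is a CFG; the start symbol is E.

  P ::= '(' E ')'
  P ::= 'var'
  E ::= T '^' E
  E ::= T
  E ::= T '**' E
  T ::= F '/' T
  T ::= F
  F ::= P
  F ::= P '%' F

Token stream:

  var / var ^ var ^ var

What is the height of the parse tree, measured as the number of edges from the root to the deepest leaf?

6

[E [T [F [P var]] / [T [F [P var]]]] ^ [E [T [F [P var]]] ^ [E [T [F [P var]]]]]]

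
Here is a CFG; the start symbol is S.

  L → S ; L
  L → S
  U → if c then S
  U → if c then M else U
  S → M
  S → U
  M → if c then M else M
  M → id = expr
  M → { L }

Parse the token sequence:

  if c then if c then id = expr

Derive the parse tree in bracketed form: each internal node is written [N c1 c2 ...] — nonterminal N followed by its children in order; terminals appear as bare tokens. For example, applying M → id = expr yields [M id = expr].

[S [U if c then [S [U if c then [S [M id = expr]]]]]]

S
U
if c then S
if c then U
if c then if c then S
if c then if c then M
if c then if c then id = expr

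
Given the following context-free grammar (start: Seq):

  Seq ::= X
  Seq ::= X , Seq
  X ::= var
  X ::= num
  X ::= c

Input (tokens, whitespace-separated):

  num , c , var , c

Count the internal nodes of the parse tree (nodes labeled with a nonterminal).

8

[Seq [X num] , [Seq [X c] , [Seq [X var] , [Seq [X c]]]]]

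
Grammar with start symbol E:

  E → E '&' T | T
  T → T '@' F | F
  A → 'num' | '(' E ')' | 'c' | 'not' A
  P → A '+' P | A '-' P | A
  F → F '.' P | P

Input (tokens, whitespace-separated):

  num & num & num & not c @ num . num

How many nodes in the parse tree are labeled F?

6

[E [E [E [E [T [F [P [A num]]]]] & [T [F [P [A num]]]]] & [T [F [P [A num]]]]] & [T [T [F [P [A not [A c]]]]] @ [F [F [P [A num]]] . [P [A num]]]]]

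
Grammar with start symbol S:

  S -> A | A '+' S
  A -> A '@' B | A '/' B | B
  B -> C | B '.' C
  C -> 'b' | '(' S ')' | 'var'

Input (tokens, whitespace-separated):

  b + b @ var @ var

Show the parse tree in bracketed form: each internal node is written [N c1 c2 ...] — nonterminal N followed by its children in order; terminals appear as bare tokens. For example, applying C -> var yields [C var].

[S [A [B [C b]]] + [S [A [A [A [B [C b]]] @ [B [C var]]] @ [B [C var]]]]]

S
A + S
B + S
C + S
b + S
b + A
b + A @ B
b + A @ B @ B
b + B @ B @ B
b + C @ B @ B
b + b @ B @ B
b + b @ C @ B
b + b @ var @ B
b + b @ var @ C
b + b @ var @ var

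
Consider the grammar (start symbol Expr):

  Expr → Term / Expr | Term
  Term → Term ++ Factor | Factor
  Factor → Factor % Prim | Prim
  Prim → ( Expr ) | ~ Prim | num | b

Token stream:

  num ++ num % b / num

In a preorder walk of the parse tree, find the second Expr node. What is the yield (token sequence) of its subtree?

num

[Expr [Term [Term [Factor [Prim num]]] ++ [Factor [Factor [Prim num]] % [Prim b]]] / [Expr [Term [Factor [Prim num]]]]]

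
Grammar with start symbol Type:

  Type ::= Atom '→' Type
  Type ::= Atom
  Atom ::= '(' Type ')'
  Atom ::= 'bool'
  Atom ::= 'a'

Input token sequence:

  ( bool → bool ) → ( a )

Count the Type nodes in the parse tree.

5

[Type [Atom ( [Type [Atom bool] → [Type [Atom bool]]] )] → [Type [Atom ( [Type [Atom a]] )]]]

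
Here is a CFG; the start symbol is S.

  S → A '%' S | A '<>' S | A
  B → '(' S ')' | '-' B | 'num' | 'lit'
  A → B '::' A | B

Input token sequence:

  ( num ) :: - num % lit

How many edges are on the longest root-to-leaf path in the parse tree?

[S [A [B ( [S [A [B num]]] )] :: [A [B - [B num]]]] % [S [A [B lit]]]]

6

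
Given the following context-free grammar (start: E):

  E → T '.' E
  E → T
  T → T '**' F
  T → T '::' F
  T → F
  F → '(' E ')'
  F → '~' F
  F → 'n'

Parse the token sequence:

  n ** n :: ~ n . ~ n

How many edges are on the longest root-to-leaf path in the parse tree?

[E [T [T [T [F n]] ** [F n]] :: [F ~ [F n]]] . [E [T [F ~ [F n]]]]]

5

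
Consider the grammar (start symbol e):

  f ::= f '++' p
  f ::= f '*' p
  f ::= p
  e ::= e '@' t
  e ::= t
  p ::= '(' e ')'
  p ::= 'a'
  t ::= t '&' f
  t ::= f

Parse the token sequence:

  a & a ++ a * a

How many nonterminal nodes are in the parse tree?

11

[e [t [t [f [p a]]] & [f [f [f [p a]] ++ [p a]] * [p a]]]]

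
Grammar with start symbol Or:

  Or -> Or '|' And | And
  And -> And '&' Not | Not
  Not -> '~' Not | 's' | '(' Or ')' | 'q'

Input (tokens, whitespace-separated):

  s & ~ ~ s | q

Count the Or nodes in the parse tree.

[Or [Or [And [And [Not s]] & [Not ~ [Not ~ [Not s]]]]] | [And [Not q]]]

2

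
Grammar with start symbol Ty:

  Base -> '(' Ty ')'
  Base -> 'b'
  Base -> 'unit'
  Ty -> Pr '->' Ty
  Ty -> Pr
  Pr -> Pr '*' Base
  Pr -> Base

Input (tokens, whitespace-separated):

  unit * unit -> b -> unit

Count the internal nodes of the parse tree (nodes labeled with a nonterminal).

[Ty [Pr [Pr [Base unit]] * [Base unit]] -> [Ty [Pr [Base b]] -> [Ty [Pr [Base unit]]]]]

11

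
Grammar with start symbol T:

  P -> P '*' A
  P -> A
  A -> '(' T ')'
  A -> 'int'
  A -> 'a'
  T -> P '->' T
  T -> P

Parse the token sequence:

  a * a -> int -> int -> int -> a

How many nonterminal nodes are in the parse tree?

[T [P [P [A a]] * [A a]] -> [T [P [A int]] -> [T [P [A int]] -> [T [P [A int]] -> [T [P [A a]]]]]]]

17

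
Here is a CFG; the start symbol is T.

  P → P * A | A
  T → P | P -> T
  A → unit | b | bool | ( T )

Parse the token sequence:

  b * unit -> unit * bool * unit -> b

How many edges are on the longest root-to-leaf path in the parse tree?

[T [P [P [A b]] * [A unit]] -> [T [P [P [P [A unit]] * [A bool]] * [A unit]] -> [T [P [A b]]]]]

6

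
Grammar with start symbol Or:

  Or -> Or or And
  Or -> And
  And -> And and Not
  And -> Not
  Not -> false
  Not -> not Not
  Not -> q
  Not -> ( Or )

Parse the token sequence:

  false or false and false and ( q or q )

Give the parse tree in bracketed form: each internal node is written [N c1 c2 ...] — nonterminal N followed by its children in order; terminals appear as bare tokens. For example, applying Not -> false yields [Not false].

[Or [Or [And [Not false]]] or [And [And [And [Not false]] and [Not false]] and [Not ( [Or [Or [And [Not q]]] or [And [Not q]]] )]]]

Or
Or or And
And or And
Not or And
false or And
false or And and Not
false or And and Not and Not
false or Not and Not and Not
false or false and Not and Not
false or false and false and Not
false or false and false and ( Or )
false or false and false and ( Or or And )
false or false and false and ( And or And )
false or false and false and ( Not or And )
false or false and false and ( q or And )
false or false and false and ( q or Not )
false or false and false and ( q or q )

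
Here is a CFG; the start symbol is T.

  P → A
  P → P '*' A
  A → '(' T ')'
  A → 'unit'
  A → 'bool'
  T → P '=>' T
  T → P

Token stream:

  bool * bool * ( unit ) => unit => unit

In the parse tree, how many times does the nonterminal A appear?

6

[T [P [P [P [A bool]] * [A bool]] * [A ( [T [P [A unit]]] )]] => [T [P [A unit]] => [T [P [A unit]]]]]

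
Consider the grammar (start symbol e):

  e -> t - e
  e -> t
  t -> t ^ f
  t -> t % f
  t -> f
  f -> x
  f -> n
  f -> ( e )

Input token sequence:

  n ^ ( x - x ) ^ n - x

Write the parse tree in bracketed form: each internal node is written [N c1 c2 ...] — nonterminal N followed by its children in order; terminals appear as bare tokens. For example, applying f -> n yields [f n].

e
t - e
t ^ f - e
t ^ f ^ f - e
f ^ f ^ f - e
n ^ f ^ f - e
n ^ ( e ) ^ f - e
n ^ ( t - e ) ^ f - e
n ^ ( f - e ) ^ f - e
n ^ ( x - e ) ^ f - e
n ^ ( x - t ) ^ f - e
n ^ ( x - f ) ^ f - e
n ^ ( x - x ) ^ f - e
n ^ ( x - x ) ^ n - e
n ^ ( x - x ) ^ n - t
n ^ ( x - x ) ^ n - f
n ^ ( x - x ) ^ n - x

[e [t [t [t [f n]] ^ [f ( [e [t [f x]] - [e [t [f x]]]] )]] ^ [f n]] - [e [t [f x]]]]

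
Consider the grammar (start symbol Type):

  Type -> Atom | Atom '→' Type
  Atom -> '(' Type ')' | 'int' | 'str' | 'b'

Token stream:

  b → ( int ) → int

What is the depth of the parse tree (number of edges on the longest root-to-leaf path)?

[Type [Atom b] → [Type [Atom ( [Type [Atom int]] )] → [Type [Atom int]]]]

5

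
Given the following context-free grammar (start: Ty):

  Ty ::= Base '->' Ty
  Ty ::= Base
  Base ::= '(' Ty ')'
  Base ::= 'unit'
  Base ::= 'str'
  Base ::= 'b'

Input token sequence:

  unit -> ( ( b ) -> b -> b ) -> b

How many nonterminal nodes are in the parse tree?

14

[Ty [Base unit] -> [Ty [Base ( [Ty [Base ( [Ty [Base b]] )] -> [Ty [Base b] -> [Ty [Base b]]]] )] -> [Ty [Base b]]]]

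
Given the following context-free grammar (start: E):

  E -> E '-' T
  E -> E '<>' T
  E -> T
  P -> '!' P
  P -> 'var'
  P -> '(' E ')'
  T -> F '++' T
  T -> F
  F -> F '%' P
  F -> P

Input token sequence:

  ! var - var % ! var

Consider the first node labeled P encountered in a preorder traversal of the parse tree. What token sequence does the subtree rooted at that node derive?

[E [E [T [F [P ! [P var]]]]] - [T [F [F [P var]] % [P ! [P var]]]]]

! var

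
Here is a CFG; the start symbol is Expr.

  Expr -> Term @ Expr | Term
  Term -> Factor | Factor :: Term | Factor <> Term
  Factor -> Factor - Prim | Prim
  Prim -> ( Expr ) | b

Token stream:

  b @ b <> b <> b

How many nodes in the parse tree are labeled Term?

[Expr [Term [Factor [Prim b]]] @ [Expr [Term [Factor [Prim b]] <> [Term [Factor [Prim b]] <> [Term [Factor [Prim b]]]]]]]

4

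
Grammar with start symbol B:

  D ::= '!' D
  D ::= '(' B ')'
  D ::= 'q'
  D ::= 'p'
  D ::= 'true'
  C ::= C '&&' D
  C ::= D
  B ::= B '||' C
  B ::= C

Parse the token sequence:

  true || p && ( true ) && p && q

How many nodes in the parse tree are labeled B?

[B [B [C [D true]]] || [C [C [C [C [D p]] && [D ( [B [C [D true]]] )]] && [D p]] && [D q]]]

3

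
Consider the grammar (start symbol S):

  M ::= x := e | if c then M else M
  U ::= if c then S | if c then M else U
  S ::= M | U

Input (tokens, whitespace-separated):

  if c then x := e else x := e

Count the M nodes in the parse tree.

[S [M if c then [M x := e] else [M x := e]]]

3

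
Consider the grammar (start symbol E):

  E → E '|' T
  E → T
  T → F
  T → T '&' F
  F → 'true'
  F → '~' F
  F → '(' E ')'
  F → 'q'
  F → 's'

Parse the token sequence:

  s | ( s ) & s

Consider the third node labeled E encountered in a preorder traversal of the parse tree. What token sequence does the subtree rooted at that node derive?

[E [E [T [F s]]] | [T [T [F ( [E [T [F s]]] )]] & [F s]]]

s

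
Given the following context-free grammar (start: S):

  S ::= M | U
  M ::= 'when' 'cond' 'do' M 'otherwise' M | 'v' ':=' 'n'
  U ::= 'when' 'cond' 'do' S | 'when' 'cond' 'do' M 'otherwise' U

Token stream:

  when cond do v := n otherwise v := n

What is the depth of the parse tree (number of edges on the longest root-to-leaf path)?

3

[S [M when cond do [M v := n] otherwise [M v := n]]]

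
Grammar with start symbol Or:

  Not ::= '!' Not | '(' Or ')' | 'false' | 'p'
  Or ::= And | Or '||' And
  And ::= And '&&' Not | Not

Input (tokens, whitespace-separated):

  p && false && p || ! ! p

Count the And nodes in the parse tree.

[Or [Or [And [And [And [Not p]] && [Not false]] && [Not p]]] || [And [Not ! [Not ! [Not p]]]]]

4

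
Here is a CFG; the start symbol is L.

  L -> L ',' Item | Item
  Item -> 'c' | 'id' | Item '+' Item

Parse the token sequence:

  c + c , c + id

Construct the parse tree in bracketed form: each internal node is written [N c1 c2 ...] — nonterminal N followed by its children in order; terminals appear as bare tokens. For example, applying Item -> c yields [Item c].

L
L , Item
Item , Item
Item + Item , Item
c + Item , Item
c + c , Item
c + c , Item + Item
c + c , c + Item
c + c , c + id

[L [L [Item [Item c] + [Item c]]] , [Item [Item c] + [Item id]]]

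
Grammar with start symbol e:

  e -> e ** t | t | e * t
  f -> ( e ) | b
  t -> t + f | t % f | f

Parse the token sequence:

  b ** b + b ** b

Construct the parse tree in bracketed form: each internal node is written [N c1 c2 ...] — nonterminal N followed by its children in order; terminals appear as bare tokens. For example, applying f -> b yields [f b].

[e [e [e [t [f b]]] ** [t [t [f b]] + [f b]]] ** [t [f b]]]

e
e ** t
e ** t ** t
t ** t ** t
f ** t ** t
b ** t ** t
b ** t + f ** t
b ** f + f ** t
b ** b + f ** t
b ** b + b ** t
b ** b + b ** f
b ** b + b ** b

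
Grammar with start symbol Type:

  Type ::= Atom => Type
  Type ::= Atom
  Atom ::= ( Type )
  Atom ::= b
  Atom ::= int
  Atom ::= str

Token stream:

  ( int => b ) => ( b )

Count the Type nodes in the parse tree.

[Type [Atom ( [Type [Atom int] => [Type [Atom b]]] )] => [Type [Atom ( [Type [Atom b]] )]]]

5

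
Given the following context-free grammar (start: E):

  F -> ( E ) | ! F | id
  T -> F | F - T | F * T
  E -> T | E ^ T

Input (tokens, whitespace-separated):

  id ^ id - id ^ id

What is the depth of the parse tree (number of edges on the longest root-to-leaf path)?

5

[E [E [E [T [F id]]] ^ [T [F id] - [T [F id]]]] ^ [T [F id]]]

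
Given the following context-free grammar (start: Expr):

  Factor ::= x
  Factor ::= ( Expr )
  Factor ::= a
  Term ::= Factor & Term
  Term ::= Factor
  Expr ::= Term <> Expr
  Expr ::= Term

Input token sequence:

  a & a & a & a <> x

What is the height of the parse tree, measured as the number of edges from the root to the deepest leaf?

[Expr [Term [Factor a] & [Term [Factor a] & [Term [Factor a] & [Term [Factor a]]]]] <> [Expr [Term [Factor x]]]]

6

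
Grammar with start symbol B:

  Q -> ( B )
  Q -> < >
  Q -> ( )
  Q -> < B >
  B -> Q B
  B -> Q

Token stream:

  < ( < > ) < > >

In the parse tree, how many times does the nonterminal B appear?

[B [Q < [B [Q ( [B [Q < >]] )] [B [Q < >]]] >]]

4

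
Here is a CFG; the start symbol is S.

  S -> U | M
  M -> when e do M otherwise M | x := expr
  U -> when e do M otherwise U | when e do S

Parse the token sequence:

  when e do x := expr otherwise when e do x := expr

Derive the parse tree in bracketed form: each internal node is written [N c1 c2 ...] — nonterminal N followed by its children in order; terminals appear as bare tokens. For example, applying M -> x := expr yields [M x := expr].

[S [U when e do [M x := expr] otherwise [U when e do [S [M x := expr]]]]]

S
U
when e do M otherwise U
when e do x := expr otherwise U
when e do x := expr otherwise when e do S
when e do x := expr otherwise when e do M
when e do x := expr otherwise when e do x := expr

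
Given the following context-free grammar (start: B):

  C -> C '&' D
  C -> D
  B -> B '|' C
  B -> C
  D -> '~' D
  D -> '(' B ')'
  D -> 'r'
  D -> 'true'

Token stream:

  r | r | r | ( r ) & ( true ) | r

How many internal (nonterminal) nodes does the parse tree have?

23

[B [B [B [B [B [C [D r]]] | [C [D r]]] | [C [D r]]] | [C [C [D ( [B [C [D r]]] )]] & [D ( [B [C [D true]]] )]]] | [C [D r]]]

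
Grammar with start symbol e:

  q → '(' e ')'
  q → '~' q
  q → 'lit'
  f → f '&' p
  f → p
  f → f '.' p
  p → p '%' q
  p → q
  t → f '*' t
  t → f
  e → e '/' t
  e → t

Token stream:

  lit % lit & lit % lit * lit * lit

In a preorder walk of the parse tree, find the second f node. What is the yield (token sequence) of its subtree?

[e [t [f [f [p [p [q lit]] % [q lit]]] & [p [p [q lit]] % [q lit]]] * [t [f [p [q lit]]] * [t [f [p [q lit]]]]]]]

lit % lit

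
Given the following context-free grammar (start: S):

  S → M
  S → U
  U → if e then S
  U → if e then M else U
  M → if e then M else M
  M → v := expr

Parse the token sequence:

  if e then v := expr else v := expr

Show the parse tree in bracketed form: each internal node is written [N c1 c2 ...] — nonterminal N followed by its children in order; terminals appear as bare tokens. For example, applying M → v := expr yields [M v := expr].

S
M
if e then M else M
if e then v := expr else M
if e then v := expr else v := expr

[S [M if e then [M v := expr] else [M v := expr]]]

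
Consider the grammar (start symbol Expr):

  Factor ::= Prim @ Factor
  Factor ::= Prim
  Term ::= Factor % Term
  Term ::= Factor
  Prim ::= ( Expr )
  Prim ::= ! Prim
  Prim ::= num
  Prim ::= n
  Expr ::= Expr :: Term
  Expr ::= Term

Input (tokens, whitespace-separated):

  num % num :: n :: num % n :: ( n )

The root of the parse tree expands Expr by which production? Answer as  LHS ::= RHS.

Expr ::= Expr :: Term

[Expr [Expr [Expr [Expr [Term [Factor [Prim num]] % [Term [Factor [Prim num]]]]] :: [Term [Factor [Prim n]]]] :: [Term [Factor [Prim num]] % [Term [Factor [Prim n]]]]] :: [Term [Factor [Prim ( [Expr [Term [Factor [Prim n]]]] )]]]]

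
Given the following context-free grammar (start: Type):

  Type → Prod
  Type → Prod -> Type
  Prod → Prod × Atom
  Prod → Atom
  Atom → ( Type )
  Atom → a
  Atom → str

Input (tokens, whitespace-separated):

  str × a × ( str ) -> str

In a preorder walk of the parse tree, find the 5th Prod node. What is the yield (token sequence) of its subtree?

str

[Type [Prod [Prod [Prod [Atom str]] × [Atom a]] × [Atom ( [Type [Prod [Atom str]]] )]] -> [Type [Prod [Atom str]]]]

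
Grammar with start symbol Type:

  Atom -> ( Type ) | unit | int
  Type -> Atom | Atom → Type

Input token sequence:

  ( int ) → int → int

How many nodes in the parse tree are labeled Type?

4

[Type [Atom ( [Type [Atom int]] )] → [Type [Atom int] → [Type [Atom int]]]]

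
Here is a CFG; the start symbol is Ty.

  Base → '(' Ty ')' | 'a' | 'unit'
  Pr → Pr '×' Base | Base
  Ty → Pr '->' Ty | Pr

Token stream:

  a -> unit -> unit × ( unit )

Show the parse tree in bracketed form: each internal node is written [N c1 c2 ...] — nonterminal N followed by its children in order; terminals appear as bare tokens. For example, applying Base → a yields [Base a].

[Ty [Pr [Base a]] -> [Ty [Pr [Base unit]] -> [Ty [Pr [Pr [Base unit]] × [Base ( [Ty [Pr [Base unit]]] )]]]]]

Ty
Pr -> Ty
Base -> Ty
a -> Ty
a -> Pr -> Ty
a -> Base -> Ty
a -> unit -> Ty
a -> unit -> Pr
a -> unit -> Pr × Base
a -> unit -> Base × Base
a -> unit -> unit × Base
a -> unit -> unit × ( Ty )
a -> unit -> unit × ( Pr )
a -> unit -> unit × ( Base )
a -> unit -> unit × ( unit )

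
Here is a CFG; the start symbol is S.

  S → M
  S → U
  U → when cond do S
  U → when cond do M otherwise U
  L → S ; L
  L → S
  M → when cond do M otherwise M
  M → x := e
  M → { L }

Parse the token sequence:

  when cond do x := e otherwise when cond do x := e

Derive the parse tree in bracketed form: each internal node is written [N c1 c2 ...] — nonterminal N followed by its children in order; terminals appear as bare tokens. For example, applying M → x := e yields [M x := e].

S
U
when cond do M otherwise U
when cond do x := e otherwise U
when cond do x := e otherwise when cond do S
when cond do x := e otherwise when cond do M
when cond do x := e otherwise when cond do x := e

[S [U when cond do [M x := e] otherwise [U when cond do [S [M x := e]]]]]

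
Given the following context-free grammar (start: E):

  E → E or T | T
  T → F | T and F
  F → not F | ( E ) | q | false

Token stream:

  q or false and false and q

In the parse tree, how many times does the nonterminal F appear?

[E [E [T [F q]]] or [T [T [T [F false]] and [F false]] and [F q]]]

4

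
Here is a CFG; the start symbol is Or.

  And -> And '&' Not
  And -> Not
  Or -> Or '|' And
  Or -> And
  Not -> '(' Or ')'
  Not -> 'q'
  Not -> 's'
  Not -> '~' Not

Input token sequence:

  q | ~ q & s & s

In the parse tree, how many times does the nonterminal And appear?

[Or [Or [And [Not q]]] | [And [And [And [Not ~ [Not q]]] & [Not s]] & [Not s]]]

4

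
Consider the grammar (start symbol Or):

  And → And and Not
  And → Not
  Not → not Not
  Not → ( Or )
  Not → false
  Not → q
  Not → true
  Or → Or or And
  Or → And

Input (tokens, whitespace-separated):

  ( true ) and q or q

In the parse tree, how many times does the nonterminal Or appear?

[Or [Or [And [And [Not ( [Or [And [Not true]]] )]] and [Not q]]] or [And [Not q]]]

3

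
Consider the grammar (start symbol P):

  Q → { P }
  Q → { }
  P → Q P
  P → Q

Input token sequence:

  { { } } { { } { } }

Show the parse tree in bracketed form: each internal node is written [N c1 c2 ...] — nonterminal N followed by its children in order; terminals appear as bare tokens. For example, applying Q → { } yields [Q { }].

[P [Q { [P [Q { }]] }] [P [Q { [P [Q { }] [P [Q { }]]] }]]]

P
Q P
{ P } P
{ Q } P
{ { } } P
{ { } } Q
{ { } } { P }
{ { } } { Q P }
{ { } } { { } P }
{ { } } { { } Q }
{ { } } { { } { } }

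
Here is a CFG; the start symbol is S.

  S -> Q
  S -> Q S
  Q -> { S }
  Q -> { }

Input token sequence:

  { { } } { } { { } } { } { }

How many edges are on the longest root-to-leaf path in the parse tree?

[S [Q { [S [Q { }]] }] [S [Q { }] [S [Q { [S [Q { }]] }] [S [Q { }] [S [Q { }]]]]]]

6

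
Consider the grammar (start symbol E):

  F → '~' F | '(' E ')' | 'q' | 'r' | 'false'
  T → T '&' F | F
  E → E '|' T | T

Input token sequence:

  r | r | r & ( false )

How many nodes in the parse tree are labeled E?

[E [E [E [T [F r]]] | [T [F r]]] | [T [T [F r]] & [F ( [E [T [F false]]] )]]]

4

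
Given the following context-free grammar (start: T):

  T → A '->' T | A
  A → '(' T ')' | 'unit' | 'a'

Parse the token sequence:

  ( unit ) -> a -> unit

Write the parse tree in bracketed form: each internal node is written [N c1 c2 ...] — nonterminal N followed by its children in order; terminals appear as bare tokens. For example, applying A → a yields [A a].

T
A -> T
( T ) -> T
( A ) -> T
( unit ) -> T
( unit ) -> A -> T
( unit ) -> a -> T
( unit ) -> a -> A
( unit ) -> a -> unit

[T [A ( [T [A unit]] )] -> [T [A a] -> [T [A unit]]]]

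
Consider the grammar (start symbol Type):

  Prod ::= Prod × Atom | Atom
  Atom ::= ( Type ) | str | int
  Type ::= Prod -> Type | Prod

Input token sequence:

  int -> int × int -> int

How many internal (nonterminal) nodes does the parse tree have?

[Type [Prod [Atom int]] -> [Type [Prod [Prod [Atom int]] × [Atom int]] -> [Type [Prod [Atom int]]]]]

11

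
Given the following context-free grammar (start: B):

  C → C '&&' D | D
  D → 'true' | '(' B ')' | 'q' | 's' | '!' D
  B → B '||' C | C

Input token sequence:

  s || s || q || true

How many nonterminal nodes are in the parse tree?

[B [B [B [B [C [D s]]] || [C [D s]]] || [C [D q]]] || [C [D true]]]

12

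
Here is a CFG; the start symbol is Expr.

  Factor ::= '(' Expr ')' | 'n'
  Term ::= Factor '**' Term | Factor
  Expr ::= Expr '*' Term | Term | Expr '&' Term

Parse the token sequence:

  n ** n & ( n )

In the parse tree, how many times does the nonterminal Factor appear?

[Expr [Expr [Term [Factor n] ** [Term [Factor n]]]] & [Term [Factor ( [Expr [Term [Factor n]]] )]]]

4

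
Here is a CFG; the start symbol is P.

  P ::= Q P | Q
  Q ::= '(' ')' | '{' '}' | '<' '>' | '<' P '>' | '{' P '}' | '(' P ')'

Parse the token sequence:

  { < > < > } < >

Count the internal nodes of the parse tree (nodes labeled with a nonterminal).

8

[P [Q { [P [Q < >] [P [Q < >]]] }] [P [Q < >]]]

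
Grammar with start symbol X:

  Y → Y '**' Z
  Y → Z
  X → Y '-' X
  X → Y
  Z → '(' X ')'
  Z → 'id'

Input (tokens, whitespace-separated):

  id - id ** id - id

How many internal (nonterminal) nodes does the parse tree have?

11

[X [Y [Z id]] - [X [Y [Y [Z id]] ** [Z id]] - [X [Y [Z id]]]]]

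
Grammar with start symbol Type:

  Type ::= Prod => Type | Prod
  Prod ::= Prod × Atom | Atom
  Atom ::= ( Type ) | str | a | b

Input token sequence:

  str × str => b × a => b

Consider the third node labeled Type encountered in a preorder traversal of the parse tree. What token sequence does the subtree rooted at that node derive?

[Type [Prod [Prod [Atom str]] × [Atom str]] => [Type [Prod [Prod [Atom b]] × [Atom a]] => [Type [Prod [Atom b]]]]]

b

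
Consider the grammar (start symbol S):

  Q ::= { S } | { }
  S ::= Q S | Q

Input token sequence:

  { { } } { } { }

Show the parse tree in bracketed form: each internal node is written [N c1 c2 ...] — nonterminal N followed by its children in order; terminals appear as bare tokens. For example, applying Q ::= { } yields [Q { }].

S
Q S
{ S } S
{ Q } S
{ { } } S
{ { } } Q S
{ { } } { } S
{ { } } { } Q
{ { } } { } { }

[S [Q { [S [Q { }]] }] [S [Q { }] [S [Q { }]]]]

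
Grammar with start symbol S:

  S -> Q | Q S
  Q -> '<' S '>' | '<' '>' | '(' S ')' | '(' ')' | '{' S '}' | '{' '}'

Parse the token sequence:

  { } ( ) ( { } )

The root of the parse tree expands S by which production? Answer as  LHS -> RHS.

S -> Q S

[S [Q { }] [S [Q ( )] [S [Q ( [S [Q { }]] )]]]]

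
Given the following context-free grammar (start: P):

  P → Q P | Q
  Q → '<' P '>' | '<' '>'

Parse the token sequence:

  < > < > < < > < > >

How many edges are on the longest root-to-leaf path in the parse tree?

[P [Q < >] [P [Q < >] [P [Q < [P [Q < >] [P [Q < >]]] >]]]]

7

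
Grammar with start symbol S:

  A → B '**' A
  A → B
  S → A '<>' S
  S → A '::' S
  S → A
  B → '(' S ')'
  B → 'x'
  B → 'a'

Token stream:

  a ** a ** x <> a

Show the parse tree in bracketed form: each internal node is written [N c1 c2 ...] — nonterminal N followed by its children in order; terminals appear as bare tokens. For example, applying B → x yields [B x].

[S [A [B a] ** [A [B a] ** [A [B x]]]] <> [S [A [B a]]]]

S
A <> S
B ** A <> S
a ** A <> S
a ** B ** A <> S
a ** a ** A <> S
a ** a ** B <> S
a ** a ** x <> S
a ** a ** x <> A
a ** a ** x <> B
a ** a ** x <> a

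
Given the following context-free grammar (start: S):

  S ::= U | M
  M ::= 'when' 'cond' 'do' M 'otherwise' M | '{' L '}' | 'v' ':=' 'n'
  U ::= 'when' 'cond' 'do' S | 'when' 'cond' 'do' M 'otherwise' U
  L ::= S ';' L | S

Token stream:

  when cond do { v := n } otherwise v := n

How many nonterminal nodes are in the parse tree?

7

[S [M when cond do [M { [L [S [M v := n]]] }] otherwise [M v := n]]]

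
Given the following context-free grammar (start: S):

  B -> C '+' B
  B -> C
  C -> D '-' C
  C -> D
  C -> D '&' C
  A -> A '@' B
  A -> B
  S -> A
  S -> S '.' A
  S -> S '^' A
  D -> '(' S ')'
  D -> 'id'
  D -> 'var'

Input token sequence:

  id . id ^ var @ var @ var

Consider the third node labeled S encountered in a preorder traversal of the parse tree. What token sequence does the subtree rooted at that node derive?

[S [S [S [A [B [C [D id]]]]] . [A [B [C [D id]]]]] ^ [A [A [A [B [C [D var]]]] @ [B [C [D var]]]] @ [B [C [D var]]]]]

id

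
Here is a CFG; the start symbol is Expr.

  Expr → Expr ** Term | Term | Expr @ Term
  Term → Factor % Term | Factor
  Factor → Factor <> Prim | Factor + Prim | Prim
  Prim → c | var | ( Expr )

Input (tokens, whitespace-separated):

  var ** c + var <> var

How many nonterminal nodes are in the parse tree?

[Expr [Expr [Term [Factor [Prim var]]]] ** [Term [Factor [Factor [Factor [Prim c]] + [Prim var]] <> [Prim var]]]]

12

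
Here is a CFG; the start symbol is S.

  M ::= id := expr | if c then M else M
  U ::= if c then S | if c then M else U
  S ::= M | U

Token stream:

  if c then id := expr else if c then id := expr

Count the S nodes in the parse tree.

[S [U if c then [M id := expr] else [U if c then [S [M id := expr]]]]]

2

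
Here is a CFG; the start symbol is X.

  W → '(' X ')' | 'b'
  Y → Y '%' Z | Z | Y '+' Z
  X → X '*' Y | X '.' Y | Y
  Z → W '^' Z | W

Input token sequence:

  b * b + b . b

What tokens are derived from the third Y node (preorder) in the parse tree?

b

[X [X [X [Y [Z [W b]]]] * [Y [Y [Z [W b]]] + [Z [W b]]]] . [Y [Z [W b]]]]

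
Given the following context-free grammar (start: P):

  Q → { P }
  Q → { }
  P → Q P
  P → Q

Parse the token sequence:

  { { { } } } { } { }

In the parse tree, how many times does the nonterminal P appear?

[P [Q { [P [Q { [P [Q { }]] }]] }] [P [Q { }] [P [Q { }]]]]

5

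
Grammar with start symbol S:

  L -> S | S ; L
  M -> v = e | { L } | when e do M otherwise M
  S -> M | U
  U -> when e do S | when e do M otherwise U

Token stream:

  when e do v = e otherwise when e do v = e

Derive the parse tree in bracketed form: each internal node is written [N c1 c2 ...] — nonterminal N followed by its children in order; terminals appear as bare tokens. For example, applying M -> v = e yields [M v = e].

S
U
when e do M otherwise U
when e do v = e otherwise U
when e do v = e otherwise when e do S
when e do v = e otherwise when e do M
when e do v = e otherwise when e do v = e

[S [U when e do [M v = e] otherwise [U when e do [S [M v = e]]]]]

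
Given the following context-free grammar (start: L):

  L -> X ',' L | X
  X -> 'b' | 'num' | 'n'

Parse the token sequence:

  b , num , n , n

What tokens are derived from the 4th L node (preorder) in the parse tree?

[L [X b] , [L [X num] , [L [X n] , [L [X n]]]]]

n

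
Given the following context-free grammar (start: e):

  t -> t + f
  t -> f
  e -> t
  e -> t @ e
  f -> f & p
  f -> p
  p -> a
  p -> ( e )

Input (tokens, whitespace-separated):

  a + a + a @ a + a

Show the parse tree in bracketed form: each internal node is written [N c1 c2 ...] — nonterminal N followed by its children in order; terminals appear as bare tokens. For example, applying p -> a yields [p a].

e
t @ e
t + f @ e
t + f + f @ e
f + f + f @ e
p + f + f @ e
a + f + f @ e
a + p + f @ e
a + a + f @ e
a + a + p @ e
a + a + a @ e
a + a + a @ t
a + a + a @ t + f
a + a + a @ f + f
a + a + a @ p + f
a + a + a @ a + f
a + a + a @ a + p
a + a + a @ a + a

[e [t [t [t [f [p a]]] + [f [p a]]] + [f [p a]]] @ [e [t [t [f [p a]]] + [f [p a]]]]]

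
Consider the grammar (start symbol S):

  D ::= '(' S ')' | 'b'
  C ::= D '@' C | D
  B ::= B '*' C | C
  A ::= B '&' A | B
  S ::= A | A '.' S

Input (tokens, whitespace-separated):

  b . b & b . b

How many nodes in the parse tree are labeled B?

4

[S [A [B [C [D b]]]] . [S [A [B [C [D b]]] & [A [B [C [D b]]]]] . [S [A [B [C [D b]]]]]]]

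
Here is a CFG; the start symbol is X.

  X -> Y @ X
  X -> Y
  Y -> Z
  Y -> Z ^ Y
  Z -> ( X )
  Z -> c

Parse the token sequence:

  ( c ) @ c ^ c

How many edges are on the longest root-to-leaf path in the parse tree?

6

[X [Y [Z ( [X [Y [Z c]]] )]] @ [X [Y [Z c] ^ [Y [Z c]]]]]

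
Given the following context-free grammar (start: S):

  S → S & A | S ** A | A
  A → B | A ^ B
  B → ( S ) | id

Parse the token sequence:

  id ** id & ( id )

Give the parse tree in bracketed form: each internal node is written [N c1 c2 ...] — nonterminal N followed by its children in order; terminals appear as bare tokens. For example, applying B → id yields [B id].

[S [S [S [A [B id]]] ** [A [B id]]] & [A [B ( [S [A [B id]]] )]]]

S
S & A
S ** A & A
A ** A & A
B ** A & A
id ** A & A
id ** B & A
id ** id & A
id ** id & B
id ** id & ( S )
id ** id & ( A )
id ** id & ( B )
id ** id & ( id )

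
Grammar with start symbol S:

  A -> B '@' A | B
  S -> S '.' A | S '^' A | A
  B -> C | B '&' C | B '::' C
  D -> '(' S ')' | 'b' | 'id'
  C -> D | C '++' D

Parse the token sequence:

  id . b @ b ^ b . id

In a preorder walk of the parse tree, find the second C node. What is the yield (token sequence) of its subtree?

b

[S [S [S [S [A [B [C [D id]]]]] . [A [B [C [D b]]] @ [A [B [C [D b]]]]]] ^ [A [B [C [D b]]]]] . [A [B [C [D id]]]]]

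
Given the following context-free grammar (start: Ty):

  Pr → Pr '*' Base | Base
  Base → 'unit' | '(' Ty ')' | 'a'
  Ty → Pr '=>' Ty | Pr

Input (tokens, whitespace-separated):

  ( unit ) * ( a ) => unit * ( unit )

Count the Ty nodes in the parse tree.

5

[Ty [Pr [Pr [Base ( [Ty [Pr [Base unit]]] )]] * [Base ( [Ty [Pr [Base a]]] )]] => [Ty [Pr [Pr [Base unit]] * [Base ( [Ty [Pr [Base unit]]] )]]]]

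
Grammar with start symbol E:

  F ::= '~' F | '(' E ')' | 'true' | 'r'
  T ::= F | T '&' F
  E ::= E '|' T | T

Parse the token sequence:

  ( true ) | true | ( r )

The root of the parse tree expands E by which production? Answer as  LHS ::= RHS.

[E [E [E [T [F ( [E [T [F true]]] )]]] | [T [F true]]] | [T [F ( [E [T [F r]]] )]]]

E ::= E '|' T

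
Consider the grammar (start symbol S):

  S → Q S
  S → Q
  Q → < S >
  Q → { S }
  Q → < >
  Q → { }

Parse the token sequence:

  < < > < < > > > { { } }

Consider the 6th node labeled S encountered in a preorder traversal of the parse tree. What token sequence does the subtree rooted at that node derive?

[S [Q < [S [Q < >] [S [Q < [S [Q < >]] >]]] >] [S [Q { [S [Q { }]] }]]]

{ }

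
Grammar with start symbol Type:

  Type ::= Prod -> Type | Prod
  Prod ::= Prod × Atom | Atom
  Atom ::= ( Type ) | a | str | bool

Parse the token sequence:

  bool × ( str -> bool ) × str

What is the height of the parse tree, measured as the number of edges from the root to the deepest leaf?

8

[Type [Prod [Prod [Prod [Atom bool]] × [Atom ( [Type [Prod [Atom str]] -> [Type [Prod [Atom bool]]]] )]] × [Atom str]]]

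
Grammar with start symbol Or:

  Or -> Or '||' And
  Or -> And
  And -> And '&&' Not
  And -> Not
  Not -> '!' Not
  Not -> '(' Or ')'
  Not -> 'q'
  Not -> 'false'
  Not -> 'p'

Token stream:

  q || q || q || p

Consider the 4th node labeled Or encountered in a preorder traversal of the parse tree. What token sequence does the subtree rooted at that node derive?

[Or [Or [Or [Or [And [Not q]]] || [And [Not q]]] || [And [Not q]]] || [And [Not p]]]

q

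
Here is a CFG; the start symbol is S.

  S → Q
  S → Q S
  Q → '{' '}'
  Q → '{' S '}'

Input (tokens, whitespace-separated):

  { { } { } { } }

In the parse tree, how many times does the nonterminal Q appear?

[S [Q { [S [Q { }] [S [Q { }] [S [Q { }]]]] }]]

4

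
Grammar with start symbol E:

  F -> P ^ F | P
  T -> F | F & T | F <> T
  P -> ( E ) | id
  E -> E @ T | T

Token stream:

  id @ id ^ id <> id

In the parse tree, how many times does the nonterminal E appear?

2

[E [E [T [F [P id]]]] @ [T [F [P id] ^ [F [P id]]] <> [T [F [P id]]]]]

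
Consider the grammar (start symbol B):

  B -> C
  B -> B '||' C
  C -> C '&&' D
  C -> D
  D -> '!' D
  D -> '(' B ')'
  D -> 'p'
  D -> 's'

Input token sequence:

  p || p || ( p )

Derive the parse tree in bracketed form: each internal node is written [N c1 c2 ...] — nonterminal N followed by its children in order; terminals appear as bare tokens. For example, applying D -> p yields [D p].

B
B || C
B || C || C
C || C || C
D || C || C
p || C || C
p || D || C
p || p || C
p || p || D
p || p || ( B )
p || p || ( C )
p || p || ( D )
p || p || ( p )

[B [B [B [C [D p]]] || [C [D p]]] || [C [D ( [B [C [D p]]] )]]]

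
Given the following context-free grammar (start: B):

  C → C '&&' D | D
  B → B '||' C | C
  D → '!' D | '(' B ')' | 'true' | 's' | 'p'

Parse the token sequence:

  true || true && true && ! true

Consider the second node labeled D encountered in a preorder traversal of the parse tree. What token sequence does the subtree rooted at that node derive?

[B [B [C [D true]]] || [C [C [C [D true]] && [D true]] && [D ! [D true]]]]

true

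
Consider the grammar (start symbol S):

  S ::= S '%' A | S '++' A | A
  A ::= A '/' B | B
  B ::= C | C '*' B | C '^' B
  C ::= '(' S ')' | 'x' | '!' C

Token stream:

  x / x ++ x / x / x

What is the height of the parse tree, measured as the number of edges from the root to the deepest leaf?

[S [S [A [A [B [C x]]] / [B [C x]]]] ++ [A [A [A [B [C x]]] / [B [C x]]] / [B [C x]]]]

6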